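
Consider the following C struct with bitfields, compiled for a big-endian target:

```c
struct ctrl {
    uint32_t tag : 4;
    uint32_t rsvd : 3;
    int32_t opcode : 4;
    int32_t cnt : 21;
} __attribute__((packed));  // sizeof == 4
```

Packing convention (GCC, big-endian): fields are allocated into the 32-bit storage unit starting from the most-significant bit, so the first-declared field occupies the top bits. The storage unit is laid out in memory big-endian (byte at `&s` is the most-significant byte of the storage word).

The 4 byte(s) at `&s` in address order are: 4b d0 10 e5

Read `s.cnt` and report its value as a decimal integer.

-1044251

[0]=0x4b [1]=0xd0 [2]=0x10 [3]=0xe5 (big-endian) → word 0x4bd010e5
tag:4 @ bit 28 → (0x4bd010e5>>28)&0xf = 0x4
rsvd:3 @ bit 25 → (0x4bd010e5>>25)&0x7 = 0x5
opcode:4 @ bit 21 → (0x4bd010e5>>21)&0xf = 0xe
cnt:21 @ bit 0 → (0x4bd010e5>>0)&0x1fffff = 0x1010e5  ←
cnt signed 21b, MSB=1: 1052901 - 2097152 = -1044251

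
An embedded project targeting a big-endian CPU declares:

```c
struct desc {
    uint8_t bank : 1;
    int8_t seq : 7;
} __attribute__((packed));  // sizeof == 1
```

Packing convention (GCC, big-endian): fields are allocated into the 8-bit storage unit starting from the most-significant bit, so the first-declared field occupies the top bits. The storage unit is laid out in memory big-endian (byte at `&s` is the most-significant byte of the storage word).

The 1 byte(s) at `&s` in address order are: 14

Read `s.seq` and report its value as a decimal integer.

20

[0]=0x14 (big-endian) → word 0x14
bank:1 @ bit 7 → (0x14>>7)&0x1 = 0x0
seq:7 @ bit 0 → (0x14>>0)&0x7f = 0x14  ←
seq signed 7b, MSB=0: value = 20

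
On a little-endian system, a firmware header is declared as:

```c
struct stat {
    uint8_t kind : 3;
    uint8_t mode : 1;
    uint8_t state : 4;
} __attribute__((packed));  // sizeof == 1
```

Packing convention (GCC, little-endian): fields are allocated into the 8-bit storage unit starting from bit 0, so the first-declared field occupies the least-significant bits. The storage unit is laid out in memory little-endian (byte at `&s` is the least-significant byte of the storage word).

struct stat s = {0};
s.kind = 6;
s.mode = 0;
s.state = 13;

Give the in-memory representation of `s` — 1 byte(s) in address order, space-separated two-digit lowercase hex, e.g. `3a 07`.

d6

kind:3 = 6 → 0x6 << 0 → word 0x06
mode:1 = 0 → 0x0 << 3 → word 0x06
state:4 = 13 → 0xd << 4 → word 0xd6
word = 0xd6 → little-endian bytes:
  [0]=0xd6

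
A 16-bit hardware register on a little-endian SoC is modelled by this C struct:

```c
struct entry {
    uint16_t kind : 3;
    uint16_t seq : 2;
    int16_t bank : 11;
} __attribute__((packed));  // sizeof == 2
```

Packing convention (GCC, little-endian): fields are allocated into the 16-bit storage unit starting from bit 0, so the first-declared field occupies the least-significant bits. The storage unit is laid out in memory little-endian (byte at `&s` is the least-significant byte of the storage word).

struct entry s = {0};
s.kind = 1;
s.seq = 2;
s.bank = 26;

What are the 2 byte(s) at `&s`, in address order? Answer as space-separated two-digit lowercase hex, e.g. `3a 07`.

kind:3 = 1 → 0x1 << 0 → word 0x0001
seq:2 = 2 → 0x2 << 3 → word 0x0011
bank:11 = 26 → 0x1a << 5 → word 0x0351
word = 0x0351 → little-endian bytes:
  [0]=0x51  [1]=0x03

51 03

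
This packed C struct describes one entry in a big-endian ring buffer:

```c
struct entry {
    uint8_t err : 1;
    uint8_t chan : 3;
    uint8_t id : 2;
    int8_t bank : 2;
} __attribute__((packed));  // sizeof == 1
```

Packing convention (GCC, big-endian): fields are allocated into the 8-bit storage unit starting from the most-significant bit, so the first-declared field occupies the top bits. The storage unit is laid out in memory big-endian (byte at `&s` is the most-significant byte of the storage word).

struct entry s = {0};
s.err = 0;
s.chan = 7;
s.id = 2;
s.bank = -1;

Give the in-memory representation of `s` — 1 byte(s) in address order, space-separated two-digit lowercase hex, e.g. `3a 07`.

7b

err (1b) val=0 bits=0x0 at bit 7: 0x00
chan (3b) val=7 bits=0x7 at bit 4: 0x70
id (2b) val=2 bits=0x2 at bit 2: 0x78
bank (2b) val=-1 bits=0x3 at bit 0: 0x7b
word = 0x7b → big-endian bytes:
  [0]=0x7b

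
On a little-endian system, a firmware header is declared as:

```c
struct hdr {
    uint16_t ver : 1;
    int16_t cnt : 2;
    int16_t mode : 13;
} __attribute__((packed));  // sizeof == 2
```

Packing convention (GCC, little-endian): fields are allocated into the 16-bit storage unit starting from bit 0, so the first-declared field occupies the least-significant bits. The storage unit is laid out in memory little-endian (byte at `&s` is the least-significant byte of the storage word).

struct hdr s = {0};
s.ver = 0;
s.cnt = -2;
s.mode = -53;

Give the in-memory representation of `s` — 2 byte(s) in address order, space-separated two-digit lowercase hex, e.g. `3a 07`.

[0+:1] ver=0 & 0x1 = 0x0; word=0x0000
[1+:2] cnt=-2 & 0x3 = 0x2; word=0x0004
[3+:13] mode=-53 & 0x1fff = 0x1fcb; word=0xfe5c
word = 0xfe5c → little-endian bytes:
  [0]=0x5c  [1]=0xfe

5c fe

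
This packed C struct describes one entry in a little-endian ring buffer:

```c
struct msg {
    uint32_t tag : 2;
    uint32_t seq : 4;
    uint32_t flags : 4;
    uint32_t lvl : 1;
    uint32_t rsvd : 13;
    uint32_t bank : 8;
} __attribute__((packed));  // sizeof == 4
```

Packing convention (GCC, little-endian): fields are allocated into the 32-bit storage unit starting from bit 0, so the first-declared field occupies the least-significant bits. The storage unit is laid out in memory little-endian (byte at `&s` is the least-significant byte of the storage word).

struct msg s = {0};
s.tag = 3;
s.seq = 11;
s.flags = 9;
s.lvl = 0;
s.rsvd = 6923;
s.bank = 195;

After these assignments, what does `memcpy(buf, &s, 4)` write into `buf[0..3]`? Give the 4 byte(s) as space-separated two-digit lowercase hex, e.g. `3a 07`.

6f 5a d8 c3

tag (2b) val=3 bits=0x3 at bit 0: 0x00000003
seq (4b) val=11 bits=0xb at bit 2: 0x0000002f
flags (4b) val=9 bits=0x9 at bit 6: 0x0000026f
lvl (1b) val=0 bits=0x0 at bit 10: 0x0000026f
rsvd (13b) val=6923 bits=0x1b0b at bit 11: 0x00d85a6f
bank (8b) val=195 bits=0xc3 at bit 24: 0xc3d85a6f
word = 0xc3d85a6f → little-endian bytes:
  [0]=0x6f  [1]=0x5a  [2]=0xd8  [3]=0xc3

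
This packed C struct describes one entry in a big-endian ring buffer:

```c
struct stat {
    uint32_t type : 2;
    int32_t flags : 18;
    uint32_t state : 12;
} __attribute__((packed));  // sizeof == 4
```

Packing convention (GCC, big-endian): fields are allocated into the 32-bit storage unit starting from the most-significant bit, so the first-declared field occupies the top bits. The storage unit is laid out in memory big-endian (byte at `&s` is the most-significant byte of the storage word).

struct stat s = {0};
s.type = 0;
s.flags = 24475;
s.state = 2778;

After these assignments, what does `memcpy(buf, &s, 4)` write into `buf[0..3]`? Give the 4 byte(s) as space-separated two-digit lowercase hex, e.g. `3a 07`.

05 f9 ba da

type (2b) val=0 bits=0x0 at bit 30: 0x00000000
flags (18b) val=24475 bits=0x5f9b at bit 12: 0x05f9b000
state (12b) val=2778 bits=0xada at bit 0: 0x05f9bada
word = 0x05f9bada → big-endian bytes:
  [0]=0x05  [1]=0xf9  [2]=0xba  [3]=0xda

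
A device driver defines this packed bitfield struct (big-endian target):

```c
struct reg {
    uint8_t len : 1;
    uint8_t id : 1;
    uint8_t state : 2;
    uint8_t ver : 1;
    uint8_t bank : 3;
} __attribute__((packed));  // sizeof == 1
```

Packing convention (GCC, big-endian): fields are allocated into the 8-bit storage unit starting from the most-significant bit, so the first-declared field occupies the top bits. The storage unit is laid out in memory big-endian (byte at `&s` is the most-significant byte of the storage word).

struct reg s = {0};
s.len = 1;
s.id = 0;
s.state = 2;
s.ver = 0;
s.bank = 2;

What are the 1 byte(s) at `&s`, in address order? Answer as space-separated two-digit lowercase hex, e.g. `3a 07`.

[7+:1] len=1 & 0x1 = 0x1; word=0x80
[6+:1] id=0 & 0x1 = 0x0; word=0x80
[4+:2] state=2 & 0x3 = 0x2; word=0xa0
[3+:1] ver=0 & 0x1 = 0x0; word=0xa0
[0+:3] bank=2 & 0x7 = 0x2; word=0xa2
word = 0xa2 → big-endian bytes:
  [0]=0xa2

a2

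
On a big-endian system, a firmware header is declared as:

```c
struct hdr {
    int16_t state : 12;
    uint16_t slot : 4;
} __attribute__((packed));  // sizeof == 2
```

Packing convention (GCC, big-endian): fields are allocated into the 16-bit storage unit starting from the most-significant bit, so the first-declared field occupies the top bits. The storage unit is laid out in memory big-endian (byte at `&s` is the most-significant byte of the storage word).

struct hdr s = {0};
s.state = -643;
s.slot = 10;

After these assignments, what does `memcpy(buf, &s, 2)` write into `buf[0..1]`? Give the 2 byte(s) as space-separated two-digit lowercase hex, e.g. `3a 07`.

d7 da

state:12 = -643 → 0xd7d << 4 → word 0xd7d0
slot:4 = 10 → 0xa << 0 → word 0xd7da
word = 0xd7da → big-endian bytes:
  [0]=0xd7  [1]=0xda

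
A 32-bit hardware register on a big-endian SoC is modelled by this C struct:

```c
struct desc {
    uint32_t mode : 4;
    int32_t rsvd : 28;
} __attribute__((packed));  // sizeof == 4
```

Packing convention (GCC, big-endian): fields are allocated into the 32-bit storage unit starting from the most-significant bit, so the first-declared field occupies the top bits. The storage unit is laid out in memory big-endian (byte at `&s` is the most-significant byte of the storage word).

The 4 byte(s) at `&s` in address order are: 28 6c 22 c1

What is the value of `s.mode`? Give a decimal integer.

2

[0]=0x28 [1]=0x6c [2]=0x22 [3]=0xc1 (big-endian) → word 0x286c22c1
mode:4 @ bit 28 → (0x286c22c1>>28)&0xf = 0x2  ←
rsvd:28 @ bit 0 → (0x286c22c1>>0)&0xfffffff = 0x86c22c1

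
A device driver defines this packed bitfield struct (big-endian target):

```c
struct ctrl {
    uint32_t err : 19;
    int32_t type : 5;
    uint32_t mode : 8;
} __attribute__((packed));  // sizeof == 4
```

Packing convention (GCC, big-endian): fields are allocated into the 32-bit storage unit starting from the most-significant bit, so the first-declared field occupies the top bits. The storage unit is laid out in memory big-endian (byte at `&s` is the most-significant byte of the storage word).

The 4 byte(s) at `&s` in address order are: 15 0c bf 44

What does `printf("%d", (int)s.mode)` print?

68

[0]=0x15 [1]=0x0c [2]=0xbf [3]=0x44 (big-endian) → word 0x150cbf44
err [13+:19] = (word>>13) & 0x7ffff = 43109
type [8+:5] = (word>>8) & 0x1f = 31
mode [0+:8] = (word>>0) & 0xff = 68  ←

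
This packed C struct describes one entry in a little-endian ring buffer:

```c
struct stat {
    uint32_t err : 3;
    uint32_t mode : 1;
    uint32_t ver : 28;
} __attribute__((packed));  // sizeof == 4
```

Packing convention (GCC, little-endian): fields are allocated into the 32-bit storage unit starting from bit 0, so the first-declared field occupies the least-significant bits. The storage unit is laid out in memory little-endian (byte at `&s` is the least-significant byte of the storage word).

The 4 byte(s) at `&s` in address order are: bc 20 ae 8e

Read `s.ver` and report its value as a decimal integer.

149611019

[0]=0xbc [1]=0x20 [2]=0xae [3]=0x8e (little-endian) → word 0x8eae20bc
err [0+:3] = (word>>0) & 0x7 = 4
mode [3+:1] = (word>>3) & 0x1 = 1
ver [4+:28] = (word>>4) & 0xfffffff = 149611019  ←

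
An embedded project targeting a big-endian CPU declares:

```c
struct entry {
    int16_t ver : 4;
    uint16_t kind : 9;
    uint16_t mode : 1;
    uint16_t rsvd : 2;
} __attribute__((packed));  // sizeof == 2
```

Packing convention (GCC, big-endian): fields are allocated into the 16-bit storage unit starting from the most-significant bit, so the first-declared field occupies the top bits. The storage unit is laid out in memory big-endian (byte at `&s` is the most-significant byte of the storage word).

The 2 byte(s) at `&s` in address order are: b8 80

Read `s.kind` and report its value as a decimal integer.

[0]=0xb8 [1]=0x80 (big-endian) → word 0xb880
ver:4 @ bit 12 → (0xb880>>12)&0xf = 0xb
kind:9 @ bit 3 → (0xb880>>3)&0x1ff = 0x110  ←
mode:1 @ bit 2 → (0xb880>>2)&0x1 = 0x0
rsvd:2 @ bit 0 → (0xb880>>0)&0x3 = 0x0

272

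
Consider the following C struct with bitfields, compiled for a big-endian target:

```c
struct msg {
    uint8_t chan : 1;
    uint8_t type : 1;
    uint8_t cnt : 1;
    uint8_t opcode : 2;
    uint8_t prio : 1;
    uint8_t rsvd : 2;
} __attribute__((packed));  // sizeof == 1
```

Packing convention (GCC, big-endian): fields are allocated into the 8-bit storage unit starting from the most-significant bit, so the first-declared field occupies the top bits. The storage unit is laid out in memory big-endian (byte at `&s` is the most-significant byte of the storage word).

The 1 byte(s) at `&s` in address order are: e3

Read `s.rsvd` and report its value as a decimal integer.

[0]=0xe3 (big-endian) → word 0xe3
chan [7+:1] = (word>>7) & 0x1 = 1
type [6+:1] = (word>>6) & 0x1 = 1
cnt [5+:1] = (word>>5) & 0x1 = 1
opcode [3+:2] = (word>>3) & 0x3 = 0
prio [2+:1] = (word>>2) & 0x1 = 0
rsvd [0+:2] = (word>>0) & 0x3 = 3  ←

3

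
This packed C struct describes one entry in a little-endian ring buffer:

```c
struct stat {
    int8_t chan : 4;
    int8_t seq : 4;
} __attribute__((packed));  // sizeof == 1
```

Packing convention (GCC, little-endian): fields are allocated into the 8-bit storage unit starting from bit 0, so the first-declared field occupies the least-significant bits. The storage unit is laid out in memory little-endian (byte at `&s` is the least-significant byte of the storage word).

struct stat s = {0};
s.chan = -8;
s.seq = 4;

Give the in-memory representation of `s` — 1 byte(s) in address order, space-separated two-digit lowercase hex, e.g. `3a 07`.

[0+:4] chan=-8 & 0xf = 0x8; word=0x08
[4+:4] seq=4 & 0xf = 0x4; word=0x48
word = 0x48 → little-endian bytes:
  [0]=0x48

48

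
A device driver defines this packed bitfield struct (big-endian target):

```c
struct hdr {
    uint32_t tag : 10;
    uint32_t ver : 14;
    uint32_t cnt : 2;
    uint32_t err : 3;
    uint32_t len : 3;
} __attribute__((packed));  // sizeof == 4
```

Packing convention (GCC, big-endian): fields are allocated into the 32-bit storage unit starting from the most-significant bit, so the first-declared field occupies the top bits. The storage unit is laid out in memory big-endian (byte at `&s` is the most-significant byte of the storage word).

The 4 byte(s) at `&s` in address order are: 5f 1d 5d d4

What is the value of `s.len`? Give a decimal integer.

[0]=0x5f [1]=0x1d [2]=0x5d [3]=0xd4 (big-endian) → word 0x5f1d5dd4
tag:10 @ bit 22 → (0x5f1d5dd4>>22)&0x3ff = 0x17c
ver:14 @ bit 8 → (0x5f1d5dd4>>8)&0x3fff = 0x1d5d
cnt:2 @ bit 6 → (0x5f1d5dd4>>6)&0x3 = 0x3
err:3 @ bit 3 → (0x5f1d5dd4>>3)&0x7 = 0x2
len:3 @ bit 0 → (0x5f1d5dd4>>0)&0x7 = 0x4  ←

4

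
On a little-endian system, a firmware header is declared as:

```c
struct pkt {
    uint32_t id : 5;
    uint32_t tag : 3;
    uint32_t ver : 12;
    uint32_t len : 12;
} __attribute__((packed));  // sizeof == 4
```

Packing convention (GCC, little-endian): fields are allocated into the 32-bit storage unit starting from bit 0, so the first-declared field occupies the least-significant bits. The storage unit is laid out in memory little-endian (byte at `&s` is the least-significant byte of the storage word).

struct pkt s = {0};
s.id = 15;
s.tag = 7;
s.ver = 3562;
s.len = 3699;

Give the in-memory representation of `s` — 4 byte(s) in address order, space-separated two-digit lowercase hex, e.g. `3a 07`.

[0+:5] id=15 & 0x1f = 0xf; word=0x0000000f
[5+:3] tag=7 & 0x7 = 0x7; word=0x000000ef
[8+:12] ver=3562 & 0xfff = 0xdea; word=0x000deaef
[20+:12] len=3699 & 0xfff = 0xe73; word=0xe73deaef
word = 0xe73deaef → little-endian bytes:
  [0]=0xef  [1]=0xea  [2]=0x3d  [3]=0xe7

ef ea 3d e7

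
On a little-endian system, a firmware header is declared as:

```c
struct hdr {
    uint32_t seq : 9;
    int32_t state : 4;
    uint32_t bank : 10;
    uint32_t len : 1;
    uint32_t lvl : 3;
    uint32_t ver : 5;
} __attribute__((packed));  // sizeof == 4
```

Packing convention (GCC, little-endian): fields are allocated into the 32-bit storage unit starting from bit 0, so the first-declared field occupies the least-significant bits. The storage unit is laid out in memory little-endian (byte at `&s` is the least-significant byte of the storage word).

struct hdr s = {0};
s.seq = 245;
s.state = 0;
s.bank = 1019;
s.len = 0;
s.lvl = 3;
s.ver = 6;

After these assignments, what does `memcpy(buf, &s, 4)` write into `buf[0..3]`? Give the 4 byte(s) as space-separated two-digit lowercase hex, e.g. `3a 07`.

seq (9b) val=245 bits=0xf5 at bit 0: 0x000000f5
state (4b) val=0 bits=0x0 at bit 9: 0x000000f5
bank (10b) val=1019 bits=0x3fb at bit 13: 0x007f60f5
len (1b) val=0 bits=0x0 at bit 23: 0x007f60f5
lvl (3b) val=3 bits=0x3 at bit 24: 0x037f60f5
ver (5b) val=6 bits=0x6 at bit 27: 0x337f60f5
word = 0x337f60f5 → little-endian bytes:
  [0]=0xf5  [1]=0x60  [2]=0x7f  [3]=0x33

f5 60 7f 33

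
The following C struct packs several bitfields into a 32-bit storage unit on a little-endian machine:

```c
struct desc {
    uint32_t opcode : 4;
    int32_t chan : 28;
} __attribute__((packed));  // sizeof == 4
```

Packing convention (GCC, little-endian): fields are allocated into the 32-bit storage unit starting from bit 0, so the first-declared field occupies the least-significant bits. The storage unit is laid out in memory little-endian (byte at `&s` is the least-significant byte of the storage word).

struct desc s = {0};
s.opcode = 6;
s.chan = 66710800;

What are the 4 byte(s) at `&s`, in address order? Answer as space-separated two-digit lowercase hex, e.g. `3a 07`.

06 d1 9e 3f

opcode (4b) val=6 bits=0x6 at bit 0: 0x00000006
chan (28b) val=66710800 bits=0x3f9ed10 at bit 4: 0x3f9ed106
word = 0x3f9ed106 → little-endian bytes:
  [0]=0x06  [1]=0xd1  [2]=0x9e  [3]=0x3f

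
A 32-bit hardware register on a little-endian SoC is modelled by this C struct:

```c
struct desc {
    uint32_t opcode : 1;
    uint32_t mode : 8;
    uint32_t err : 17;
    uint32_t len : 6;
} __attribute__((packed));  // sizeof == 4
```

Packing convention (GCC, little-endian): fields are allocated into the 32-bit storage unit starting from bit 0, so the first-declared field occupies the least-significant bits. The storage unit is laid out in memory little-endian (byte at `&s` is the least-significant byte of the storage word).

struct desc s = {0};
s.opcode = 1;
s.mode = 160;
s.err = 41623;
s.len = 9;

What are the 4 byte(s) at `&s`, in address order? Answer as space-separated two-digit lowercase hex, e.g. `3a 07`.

[0+:1] opcode=1 & 0x1 = 0x1; word=0x00000001
[1+:8] mode=160 & 0xff = 0xa0; word=0x00000141
[9+:17] err=41623 & 0x1ffff = 0xa297; word=0x01452f41
[26+:6] len=9 & 0x3f = 0x9; word=0x25452f41
word = 0x25452f41 → little-endian bytes:
  [0]=0x41  [1]=0x2f  [2]=0x45  [3]=0x25

41 2f 45 25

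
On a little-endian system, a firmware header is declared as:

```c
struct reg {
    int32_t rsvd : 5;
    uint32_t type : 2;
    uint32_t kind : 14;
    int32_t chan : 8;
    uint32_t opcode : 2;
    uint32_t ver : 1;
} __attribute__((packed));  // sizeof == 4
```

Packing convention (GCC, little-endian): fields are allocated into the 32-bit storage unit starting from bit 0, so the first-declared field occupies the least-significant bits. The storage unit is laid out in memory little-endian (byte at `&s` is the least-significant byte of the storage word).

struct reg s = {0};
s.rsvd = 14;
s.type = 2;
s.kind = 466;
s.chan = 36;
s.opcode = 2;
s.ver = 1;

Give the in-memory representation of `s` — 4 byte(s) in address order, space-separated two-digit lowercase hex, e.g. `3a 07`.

4e e9 80 c4

[0+:5] rsvd=14 & 0x1f = 0xe; word=0x0000000e
[5+:2] type=2 & 0x3 = 0x2; word=0x0000004e
[7+:14] kind=466 & 0x3fff = 0x1d2; word=0x0000e94e
[21+:8] chan=36 & 0xff = 0x24; word=0x0480e94e
[29+:2] opcode=2 & 0x3 = 0x2; word=0x4480e94e
[31+:1] ver=1 & 0x1 = 0x1; word=0xc480e94e
word = 0xc480e94e → little-endian bytes:
  [0]=0x4e  [1]=0xe9  [2]=0x80  [3]=0xc4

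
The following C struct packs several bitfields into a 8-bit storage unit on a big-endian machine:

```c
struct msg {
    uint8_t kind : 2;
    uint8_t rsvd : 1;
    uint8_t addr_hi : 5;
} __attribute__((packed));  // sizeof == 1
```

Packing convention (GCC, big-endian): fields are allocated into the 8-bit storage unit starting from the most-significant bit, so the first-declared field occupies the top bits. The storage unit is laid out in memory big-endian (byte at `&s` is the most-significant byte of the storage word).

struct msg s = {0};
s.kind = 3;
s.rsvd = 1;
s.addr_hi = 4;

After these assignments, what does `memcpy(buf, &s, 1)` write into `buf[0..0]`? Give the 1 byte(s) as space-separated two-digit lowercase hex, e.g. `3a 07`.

kind:2 = 3 → 0x3 << 6 → word 0xc0
rsvd:1 = 1 → 0x1 << 5 → word 0xe0
addr_hi:5 = 4 → 0x4 << 0 → word 0xe4
word = 0xe4 → big-endian bytes:
  [0]=0xe4

e4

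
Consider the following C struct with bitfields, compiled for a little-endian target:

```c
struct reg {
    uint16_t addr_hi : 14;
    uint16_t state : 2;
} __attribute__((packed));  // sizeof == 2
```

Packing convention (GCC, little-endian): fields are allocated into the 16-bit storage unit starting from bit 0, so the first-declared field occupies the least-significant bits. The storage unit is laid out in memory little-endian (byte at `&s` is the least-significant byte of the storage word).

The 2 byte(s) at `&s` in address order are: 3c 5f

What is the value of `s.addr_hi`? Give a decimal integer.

[0]=0x3c [1]=0x5f (little-endian) → word 0x5f3c
addr_hi:14 @ bit 0 → (0x5f3c>>0)&0x3fff = 0x1f3c  ←
state:2 @ bit 14 → (0x5f3c>>14)&0x3 = 0x1

7996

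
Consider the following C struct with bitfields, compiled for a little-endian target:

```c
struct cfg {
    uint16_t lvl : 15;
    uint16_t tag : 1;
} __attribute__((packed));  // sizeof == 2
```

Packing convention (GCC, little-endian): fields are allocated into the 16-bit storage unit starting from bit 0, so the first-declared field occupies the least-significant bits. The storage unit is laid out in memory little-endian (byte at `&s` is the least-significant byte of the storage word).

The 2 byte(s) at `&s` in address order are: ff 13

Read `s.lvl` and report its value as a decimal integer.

[0]=0xff [1]=0x13 (little-endian) → word 0x13ff
lvl [0+:15] = (word>>0) & 0x7fff = 5119  ←
tag [15+:1] = (word>>15) & 0x1 = 0

5119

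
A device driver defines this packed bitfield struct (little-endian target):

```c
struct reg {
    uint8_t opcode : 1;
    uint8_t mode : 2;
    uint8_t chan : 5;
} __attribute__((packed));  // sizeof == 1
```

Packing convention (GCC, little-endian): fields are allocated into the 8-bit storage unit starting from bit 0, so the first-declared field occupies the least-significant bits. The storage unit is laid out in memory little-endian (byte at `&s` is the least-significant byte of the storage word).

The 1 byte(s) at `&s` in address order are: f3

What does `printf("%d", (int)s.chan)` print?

[0]=0xf3 (little-endian) → word 0xf3
opcode [0+:1] = (word>>0) & 0x1 = 1
mode [1+:2] = (word>>1) & 0x3 = 1
chan [3+:5] = (word>>3) & 0x1f = 30  ←

30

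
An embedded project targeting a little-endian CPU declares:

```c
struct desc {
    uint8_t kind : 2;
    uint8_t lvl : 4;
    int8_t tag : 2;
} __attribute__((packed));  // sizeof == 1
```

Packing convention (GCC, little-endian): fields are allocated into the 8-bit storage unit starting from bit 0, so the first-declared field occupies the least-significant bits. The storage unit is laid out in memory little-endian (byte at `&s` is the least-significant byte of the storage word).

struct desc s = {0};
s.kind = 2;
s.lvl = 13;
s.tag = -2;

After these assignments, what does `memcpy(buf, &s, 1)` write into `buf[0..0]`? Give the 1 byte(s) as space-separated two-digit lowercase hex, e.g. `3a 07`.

b6

kind:2 = 2 → 0x2 << 0 → word 0x02
lvl:4 = 13 → 0xd << 2 → word 0x36
tag:2 = -2 → 0x2 << 6 → word 0xb6
word = 0xb6 → little-endian bytes:
  [0]=0xb6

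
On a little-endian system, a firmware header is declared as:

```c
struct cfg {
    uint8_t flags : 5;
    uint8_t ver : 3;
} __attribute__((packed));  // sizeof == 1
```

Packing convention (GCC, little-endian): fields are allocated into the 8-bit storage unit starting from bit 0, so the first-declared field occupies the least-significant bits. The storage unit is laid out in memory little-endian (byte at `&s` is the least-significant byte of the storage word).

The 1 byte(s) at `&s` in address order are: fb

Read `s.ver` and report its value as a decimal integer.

7

[0]=0xfb (little-endian) → word 0xfb
flags:5 @ bit 0 → (0xfb>>0)&0x1f = 0x1b
ver:3 @ bit 5 → (0xfb>>5)&0x7 = 0x7  ←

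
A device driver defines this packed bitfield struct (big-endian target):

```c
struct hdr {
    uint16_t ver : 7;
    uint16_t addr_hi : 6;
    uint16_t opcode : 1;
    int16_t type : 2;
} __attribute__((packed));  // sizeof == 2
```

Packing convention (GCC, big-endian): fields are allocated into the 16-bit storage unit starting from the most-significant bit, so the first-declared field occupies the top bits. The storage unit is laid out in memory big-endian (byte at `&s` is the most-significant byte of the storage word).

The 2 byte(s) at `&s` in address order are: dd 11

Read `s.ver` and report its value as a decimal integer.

[0]=0xdd [1]=0x11 (big-endian) → word 0xdd11
ver [9+:7] = (word>>9) & 0x7f = 110  ←
addr_hi [3+:6] = (word>>3) & 0x3f = 34
opcode [2+:1] = (word>>2) & 0x1 = 0
type [0+:2] = (word>>0) & 0x3 = 1

110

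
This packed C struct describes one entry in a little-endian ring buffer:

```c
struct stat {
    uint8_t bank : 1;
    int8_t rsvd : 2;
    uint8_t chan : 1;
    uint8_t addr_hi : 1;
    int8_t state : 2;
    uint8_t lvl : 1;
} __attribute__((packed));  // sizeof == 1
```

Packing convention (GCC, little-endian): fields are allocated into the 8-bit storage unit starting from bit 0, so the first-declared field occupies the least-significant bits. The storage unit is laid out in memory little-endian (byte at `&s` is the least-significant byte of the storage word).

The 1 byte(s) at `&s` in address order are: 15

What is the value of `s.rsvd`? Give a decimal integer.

-2

[0]=0x15 (little-endian) → word 0x15
bank [0+:1] = (word>>0) & 0x1 = 1
rsvd [1+:2] = (word>>1) & 0x3 = 2  ←
chan [3+:1] = (word>>3) & 0x1 = 0
addr_hi [4+:1] = (word>>4) & 0x1 = 1
state [5+:2] = (word>>5) & 0x3 = 0
lvl [7+:1] = (word>>7) & 0x1 = 0
rsvd signed 2b, MSB=1: 2 - 4 = -2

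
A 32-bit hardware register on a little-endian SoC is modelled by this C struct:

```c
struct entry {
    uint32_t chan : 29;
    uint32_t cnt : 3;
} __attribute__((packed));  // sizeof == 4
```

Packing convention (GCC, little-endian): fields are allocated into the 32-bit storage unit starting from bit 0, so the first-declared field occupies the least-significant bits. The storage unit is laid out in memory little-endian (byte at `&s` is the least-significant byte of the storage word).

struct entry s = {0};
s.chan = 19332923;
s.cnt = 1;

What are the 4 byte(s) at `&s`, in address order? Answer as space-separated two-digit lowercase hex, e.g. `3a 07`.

chan:29 = 19332923 → 0x126ff3b << 0 → word 0x0126ff3b
cnt:3 = 1 → 0x1 << 29 → word 0x2126ff3b
word = 0x2126ff3b → little-endian bytes:
  [0]=0x3b  [1]=0xff  [2]=0x26  [3]=0x21

3b ff 26 21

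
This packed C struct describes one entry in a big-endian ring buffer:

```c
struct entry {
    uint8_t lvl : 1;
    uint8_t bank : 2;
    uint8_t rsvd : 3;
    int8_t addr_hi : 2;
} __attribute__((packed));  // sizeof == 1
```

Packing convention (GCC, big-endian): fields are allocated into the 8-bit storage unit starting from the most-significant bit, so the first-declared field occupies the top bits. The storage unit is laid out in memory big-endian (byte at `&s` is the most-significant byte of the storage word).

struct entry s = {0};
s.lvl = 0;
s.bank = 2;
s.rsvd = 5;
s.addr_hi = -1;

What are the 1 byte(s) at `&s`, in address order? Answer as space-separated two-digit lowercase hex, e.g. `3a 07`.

lvl (1b) val=0 bits=0x0 at bit 7: 0x00
bank (2b) val=2 bits=0x2 at bit 5: 0x40
rsvd (3b) val=5 bits=0x5 at bit 2: 0x54
addr_hi (2b) val=-1 bits=0x3 at bit 0: 0x57
word = 0x57 → big-endian bytes:
  [0]=0x57

57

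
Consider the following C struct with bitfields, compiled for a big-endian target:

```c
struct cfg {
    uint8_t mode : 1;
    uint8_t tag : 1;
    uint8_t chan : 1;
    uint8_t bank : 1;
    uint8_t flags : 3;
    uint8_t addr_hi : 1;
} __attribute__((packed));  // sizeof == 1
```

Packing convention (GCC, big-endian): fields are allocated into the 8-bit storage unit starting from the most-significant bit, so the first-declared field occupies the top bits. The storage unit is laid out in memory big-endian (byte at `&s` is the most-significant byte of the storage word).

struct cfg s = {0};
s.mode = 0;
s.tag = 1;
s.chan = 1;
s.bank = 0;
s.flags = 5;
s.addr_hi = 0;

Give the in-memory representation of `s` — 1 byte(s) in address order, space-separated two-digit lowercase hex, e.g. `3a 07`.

[7+:1] mode=0 & 0x1 = 0x0; word=0x00
[6+:1] tag=1 & 0x1 = 0x1; word=0x40
[5+:1] chan=1 & 0x1 = 0x1; word=0x60
[4+:1] bank=0 & 0x1 = 0x0; word=0x60
[1+:3] flags=5 & 0x7 = 0x5; word=0x6a
[0+:1] addr_hi=0 & 0x1 = 0x0; word=0x6a
word = 0x6a → big-endian bytes:
  [0]=0x6a

6a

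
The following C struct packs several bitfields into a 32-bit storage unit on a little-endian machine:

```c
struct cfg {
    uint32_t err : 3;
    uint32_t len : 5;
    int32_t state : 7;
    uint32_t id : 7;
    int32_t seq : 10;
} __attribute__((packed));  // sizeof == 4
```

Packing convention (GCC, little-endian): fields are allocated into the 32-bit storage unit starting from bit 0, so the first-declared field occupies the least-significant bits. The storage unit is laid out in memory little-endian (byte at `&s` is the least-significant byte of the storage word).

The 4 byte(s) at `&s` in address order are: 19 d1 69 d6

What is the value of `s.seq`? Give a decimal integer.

-167

[0]=0x19 [1]=0xd1 [2]=0x69 [3]=0xd6 (little-endian) → word 0xd669d119
err [0+:3] = (word>>0) & 0x7 = 1
len [3+:5] = (word>>3) & 0x1f = 3
state [8+:7] = (word>>8) & 0x7f = 81
id [15+:7] = (word>>15) & 0x7f = 83
seq [22+:10] = (word>>22) & 0x3ff = 857  ←
seq signed 10b, MSB=1: 857 - 1024 = -167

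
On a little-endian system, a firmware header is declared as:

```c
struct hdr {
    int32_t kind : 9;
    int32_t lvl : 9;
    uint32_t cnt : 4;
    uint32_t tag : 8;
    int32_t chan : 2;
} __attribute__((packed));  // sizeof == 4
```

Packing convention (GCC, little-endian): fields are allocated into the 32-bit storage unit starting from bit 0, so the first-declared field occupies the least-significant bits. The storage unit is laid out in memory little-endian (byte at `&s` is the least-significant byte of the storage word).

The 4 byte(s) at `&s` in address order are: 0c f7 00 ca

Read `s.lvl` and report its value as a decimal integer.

123

[0]=0x0c [1]=0xf7 [2]=0x00 [3]=0xca (little-endian) → word 0xca00f70c
kind [0+:9] = (word>>0) & 0x1ff = 268
lvl [9+:9] = (word>>9) & 0x1ff = 123  ←
cnt [18+:4] = (word>>18) & 0xf = 0
tag [22+:8] = (word>>22) & 0xff = 40
chan [30+:2] = (word>>30) & 0x3 = 3
lvl signed 9b, MSB=0: value = 123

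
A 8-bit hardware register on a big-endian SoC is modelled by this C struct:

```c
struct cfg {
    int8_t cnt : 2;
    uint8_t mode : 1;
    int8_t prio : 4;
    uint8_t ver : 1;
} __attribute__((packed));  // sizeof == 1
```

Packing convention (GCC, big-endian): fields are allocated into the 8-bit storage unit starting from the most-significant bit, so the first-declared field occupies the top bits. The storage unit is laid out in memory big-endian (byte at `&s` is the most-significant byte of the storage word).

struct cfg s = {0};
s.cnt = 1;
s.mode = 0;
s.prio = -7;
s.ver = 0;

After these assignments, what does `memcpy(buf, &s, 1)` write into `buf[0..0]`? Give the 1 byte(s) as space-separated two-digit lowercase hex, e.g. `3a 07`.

[6+:2] cnt=1 & 0x3 = 0x1; word=0x40
[5+:1] mode=0 & 0x1 = 0x0; word=0x40
[1+:4] prio=-7 & 0xf = 0x9; word=0x52
[0+:1] ver=0 & 0x1 = 0x0; word=0x52
word = 0x52 → big-endian bytes:
  [0]=0x52

52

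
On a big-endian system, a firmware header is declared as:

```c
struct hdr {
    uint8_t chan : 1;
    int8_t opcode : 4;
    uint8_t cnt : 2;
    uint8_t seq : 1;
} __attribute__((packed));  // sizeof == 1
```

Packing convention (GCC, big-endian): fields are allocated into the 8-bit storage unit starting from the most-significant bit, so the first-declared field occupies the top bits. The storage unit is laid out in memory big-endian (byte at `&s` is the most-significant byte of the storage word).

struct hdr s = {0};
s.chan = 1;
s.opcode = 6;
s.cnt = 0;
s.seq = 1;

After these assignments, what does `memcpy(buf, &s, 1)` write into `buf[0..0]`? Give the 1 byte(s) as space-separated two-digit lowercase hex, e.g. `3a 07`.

chan:1 = 1 → 0x1 << 7 → word 0x80
opcode:4 = 6 → 0x6 << 3 → word 0xb0
cnt:2 = 0 → 0x0 << 1 → word 0xb0
seq:1 = 1 → 0x1 << 0 → word 0xb1
word = 0xb1 → big-endian bytes:
  [0]=0xb1

b1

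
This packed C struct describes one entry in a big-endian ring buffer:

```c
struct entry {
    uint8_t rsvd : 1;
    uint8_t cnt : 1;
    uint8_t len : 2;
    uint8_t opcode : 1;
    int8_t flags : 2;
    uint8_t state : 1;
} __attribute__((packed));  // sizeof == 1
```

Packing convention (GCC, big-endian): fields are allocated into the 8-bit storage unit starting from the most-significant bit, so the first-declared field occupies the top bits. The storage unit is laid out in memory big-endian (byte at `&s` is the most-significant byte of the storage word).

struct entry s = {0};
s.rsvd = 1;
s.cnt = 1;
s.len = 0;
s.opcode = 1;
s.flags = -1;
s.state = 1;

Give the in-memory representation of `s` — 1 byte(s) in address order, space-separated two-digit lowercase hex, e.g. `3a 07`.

cf

rsvd (1b) val=1 bits=0x1 at bit 7: 0x80
cnt (1b) val=1 bits=0x1 at bit 6: 0xc0
len (2b) val=0 bits=0x0 at bit 4: 0xc0
opcode (1b) val=1 bits=0x1 at bit 3: 0xc8
flags (2b) val=-1 bits=0x3 at bit 1: 0xce
state (1b) val=1 bits=0x1 at bit 0: 0xcf
word = 0xcf → big-endian bytes:
  [0]=0xcf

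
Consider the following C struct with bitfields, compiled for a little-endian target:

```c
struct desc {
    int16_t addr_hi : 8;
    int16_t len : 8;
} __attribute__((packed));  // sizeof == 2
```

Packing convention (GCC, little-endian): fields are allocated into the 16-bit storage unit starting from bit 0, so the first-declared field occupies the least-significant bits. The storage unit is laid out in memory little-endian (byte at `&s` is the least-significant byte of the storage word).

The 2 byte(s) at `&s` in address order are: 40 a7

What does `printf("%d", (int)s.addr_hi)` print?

64

[0]=0x40 [1]=0xa7 (little-endian) → word 0xa740
addr_hi:8 @ bit 0 → (0xa740>>0)&0xff = 0x40  ←
len:8 @ bit 8 → (0xa740>>8)&0xff = 0xa7
addr_hi signed 8b, MSB=0: value = 64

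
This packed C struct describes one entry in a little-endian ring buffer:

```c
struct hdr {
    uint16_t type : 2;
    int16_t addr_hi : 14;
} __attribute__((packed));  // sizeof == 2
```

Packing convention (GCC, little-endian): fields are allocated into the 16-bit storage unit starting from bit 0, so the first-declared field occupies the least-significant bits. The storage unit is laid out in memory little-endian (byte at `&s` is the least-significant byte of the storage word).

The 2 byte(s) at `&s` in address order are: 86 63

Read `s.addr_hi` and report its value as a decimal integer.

6369

[0]=0x86 [1]=0x63 (little-endian) → word 0x6386
type:2 @ bit 0 → (0x6386>>0)&0x3 = 0x2
addr_hi:14 @ bit 2 → (0x6386>>2)&0x3fff = 0x18e1  ←
addr_hi signed 14b, MSB=0: value = 6369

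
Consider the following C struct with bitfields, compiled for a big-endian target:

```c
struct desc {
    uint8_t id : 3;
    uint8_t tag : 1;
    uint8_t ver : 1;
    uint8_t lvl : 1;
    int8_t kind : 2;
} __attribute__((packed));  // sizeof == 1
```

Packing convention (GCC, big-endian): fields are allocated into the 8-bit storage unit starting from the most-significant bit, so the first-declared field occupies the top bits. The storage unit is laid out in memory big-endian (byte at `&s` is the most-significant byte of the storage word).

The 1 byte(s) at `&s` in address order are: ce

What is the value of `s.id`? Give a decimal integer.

6

[0]=0xce (big-endian) → word 0xce
id [5+:3] = (word>>5) & 0x7 = 6  ←
tag [4+:1] = (word>>4) & 0x1 = 0
ver [3+:1] = (word>>3) & 0x1 = 1
lvl [2+:1] = (word>>2) & 0x1 = 1
kind [0+:2] = (word>>0) & 0x3 = 2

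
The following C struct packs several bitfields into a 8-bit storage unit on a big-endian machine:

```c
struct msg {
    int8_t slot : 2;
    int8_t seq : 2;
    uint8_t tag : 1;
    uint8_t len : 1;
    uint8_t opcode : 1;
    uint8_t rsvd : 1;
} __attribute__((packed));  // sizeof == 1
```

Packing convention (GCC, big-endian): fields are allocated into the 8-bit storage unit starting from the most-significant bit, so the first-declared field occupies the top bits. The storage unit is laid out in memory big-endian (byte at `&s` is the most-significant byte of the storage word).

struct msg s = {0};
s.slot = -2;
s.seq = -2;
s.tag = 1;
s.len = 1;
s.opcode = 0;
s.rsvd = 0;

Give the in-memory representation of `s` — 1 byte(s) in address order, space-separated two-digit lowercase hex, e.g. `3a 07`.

[6+:2] slot=-2 & 0x3 = 0x2; word=0x80
[4+:2] seq=-2 & 0x3 = 0x2; word=0xa0
[3+:1] tag=1 & 0x1 = 0x1; word=0xa8
[2+:1] len=1 & 0x1 = 0x1; word=0xac
[1+:1] opcode=0 & 0x1 = 0x0; word=0xac
[0+:1] rsvd=0 & 0x1 = 0x0; word=0xac
word = 0xac → big-endian bytes:
  [0]=0xac

ac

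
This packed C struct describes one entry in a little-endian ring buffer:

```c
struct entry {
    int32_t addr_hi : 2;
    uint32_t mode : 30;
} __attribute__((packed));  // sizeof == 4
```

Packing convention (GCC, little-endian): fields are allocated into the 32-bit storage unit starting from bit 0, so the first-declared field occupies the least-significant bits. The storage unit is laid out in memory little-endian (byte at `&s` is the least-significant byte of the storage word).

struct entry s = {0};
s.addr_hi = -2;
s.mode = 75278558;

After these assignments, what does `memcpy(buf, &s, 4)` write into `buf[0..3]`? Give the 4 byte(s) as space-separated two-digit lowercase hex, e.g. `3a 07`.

addr_hi:2 = -2 → 0x2 << 0 → word 0x00000002
mode:30 = 75278558 → 0x47ca8de << 2 → word 0x11f2a37a
word = 0x11f2a37a → little-endian bytes:
  [0]=0x7a  [1]=0xa3  [2]=0xf2  [3]=0x11

7a a3 f2 11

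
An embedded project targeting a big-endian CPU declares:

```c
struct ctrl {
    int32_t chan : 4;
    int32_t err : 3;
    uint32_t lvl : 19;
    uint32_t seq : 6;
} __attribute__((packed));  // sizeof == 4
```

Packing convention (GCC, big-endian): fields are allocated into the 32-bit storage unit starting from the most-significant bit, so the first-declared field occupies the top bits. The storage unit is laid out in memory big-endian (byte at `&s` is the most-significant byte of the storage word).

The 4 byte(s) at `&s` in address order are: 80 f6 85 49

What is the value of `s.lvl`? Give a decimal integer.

252437

[0]=0x80 [1]=0xf6 [2]=0x85 [3]=0x49 (big-endian) → word 0x80f68549
chan [28+:4] = (word>>28) & 0xf = 8
err [25+:3] = (word>>25) & 0x7 = 0
lvl [6+:19] = (word>>6) & 0x7ffff = 252437  ←
seq [0+:6] = (word>>0) & 0x3f = 9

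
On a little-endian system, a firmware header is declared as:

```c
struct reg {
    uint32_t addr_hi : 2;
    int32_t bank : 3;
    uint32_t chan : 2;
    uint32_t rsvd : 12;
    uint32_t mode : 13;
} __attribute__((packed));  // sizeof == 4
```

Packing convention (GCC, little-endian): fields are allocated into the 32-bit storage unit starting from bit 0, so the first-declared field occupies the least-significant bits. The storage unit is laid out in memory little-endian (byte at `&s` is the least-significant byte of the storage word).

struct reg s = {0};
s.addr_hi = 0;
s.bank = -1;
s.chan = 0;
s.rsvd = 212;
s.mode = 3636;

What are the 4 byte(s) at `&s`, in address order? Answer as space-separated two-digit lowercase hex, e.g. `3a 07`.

[0+:2] addr_hi=0 & 0x3 = 0x0; word=0x00000000
[2+:3] bank=-1 & 0x7 = 0x7; word=0x0000001c
[5+:2] chan=0 & 0x3 = 0x0; word=0x0000001c
[7+:12] rsvd=212 & 0xfff = 0xd4; word=0x00006a1c
[19+:13] mode=3636 & 0x1fff = 0xe34; word=0x71a06a1c
word = 0x71a06a1c → little-endian bytes:
  [0]=0x1c  [1]=0x6a  [2]=0xa0  [3]=0x71

1c 6a a0 71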